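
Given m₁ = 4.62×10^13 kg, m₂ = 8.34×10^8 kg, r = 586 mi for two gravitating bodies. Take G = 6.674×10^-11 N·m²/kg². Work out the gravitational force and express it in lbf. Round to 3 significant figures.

From Newton's law of gravitation: F = Gm₁m₂/r².
m₁ = 4.62×10^13 kg; m₂ = 8.34×10^8 kg; r = 586 mi = 9.431×10^5 m; G = 6.674×10^-11 N·m²/kg².
F = 2.891 N
2.891 N × (1 lbf / 4.448 N) = 0.6500 lbf

0.650 lbf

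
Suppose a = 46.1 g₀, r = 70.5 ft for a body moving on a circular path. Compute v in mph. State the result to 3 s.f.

Solving a = v²/r for v: v = √(a·r).
a = 46.1 g₀ = 452.1 m/s²; r = 70.5 ft = 21.49 m.
v = 98.56 m/s
98.56 m/s × (1 mph / 0.4470 m/s) = 220.5 mph

220 mph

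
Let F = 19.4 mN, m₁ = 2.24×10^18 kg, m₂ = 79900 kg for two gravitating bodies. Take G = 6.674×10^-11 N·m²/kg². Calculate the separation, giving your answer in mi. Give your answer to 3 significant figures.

From Newton's law of gravitation: r = √(G·m₁m₂/F).
F = 19.4 mN = 0.01940 N; m₁ = 2.24×10^18 kg; m₂ = 79900 kg; G = 6.674×10^-11 N·m²/kg².
r = 2.481×10^7 m
2.481×10^7 m × (1 mi / 1609 m) = 15418 mi

15400 mi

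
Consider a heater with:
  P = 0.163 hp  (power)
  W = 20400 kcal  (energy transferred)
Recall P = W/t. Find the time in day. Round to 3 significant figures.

8.13 day

Rearranging: t = W/P.
P = 0.163 hp = 121.5 W; W = 20400 kcal = 8.535×10^7 J.
t = 7.022×10^5 s
7.022×10^5 s × (1 day / 86400 s) = 8.127 day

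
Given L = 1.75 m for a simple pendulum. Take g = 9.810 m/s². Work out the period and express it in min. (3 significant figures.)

Directly: T = 2π√(L/g).
L = 1.75 m; g = 9.810 m/s².
T = 2.654 s
2.654 s × (1 min / 60.00 s) = 0.04423 min

0.0442 min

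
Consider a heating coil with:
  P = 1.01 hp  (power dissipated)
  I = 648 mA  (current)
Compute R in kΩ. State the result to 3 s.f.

Rearranging P = I²R for R: R = P/I².
P = 1.01 hp = 753.2 W; I = 648 mA = 0.6480 A.
R = 1794 Ω
1794 Ω × (1 kΩ / 1000 Ω) = 1.794 kΩ

1.79 kΩ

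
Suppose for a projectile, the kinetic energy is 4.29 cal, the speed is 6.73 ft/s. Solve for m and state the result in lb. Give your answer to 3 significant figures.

18.8 lb

Solving KE = ½mv² for m: m = 2·KE/v².
KE = 4.29 cal = 17.95 J; v = 6.73 ft/s = 2.051 m/s.
m = 8.531 kg
8.531 kg × (1 lb / 0.4536 kg) = 18.81 lb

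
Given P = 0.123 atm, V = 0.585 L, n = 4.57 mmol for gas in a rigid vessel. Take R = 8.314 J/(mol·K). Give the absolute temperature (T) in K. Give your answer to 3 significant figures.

192 K

From the ideal-gas law: T = PV/(nR).
P = 0.123 atm = 12463 Pa; V = 0.585 L = 5.850×10^-4 m³; n = 4.57 mmol = 0.004570 mol; R = 8.314 J/(mol·K).
T = 191.9 K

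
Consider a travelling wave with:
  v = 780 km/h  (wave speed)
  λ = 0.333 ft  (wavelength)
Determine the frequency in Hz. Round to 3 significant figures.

Solving v = f·λ for f: f = v/λ.
v = 780 km/h = 216.7 m/s; λ = 0.333 ft = 0.1015 m.
f = 2135 Hz

2130 Hz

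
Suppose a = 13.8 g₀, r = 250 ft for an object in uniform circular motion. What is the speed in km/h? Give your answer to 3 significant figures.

366 km/h

Solving a = v²/r for v: v = √(a·r).
a = 13.8 g₀ = 135.3 m/s²; r = 250 ft = 76.20 m.
v = 101.5 m/s
101.5 m/s × (1 km/h / 0.2778 m/s) = 365.6 km/h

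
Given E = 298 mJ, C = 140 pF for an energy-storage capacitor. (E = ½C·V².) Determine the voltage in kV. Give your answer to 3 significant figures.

Solving E = ½C·V² for V: V = √(2E/C).
E = 298 mJ = 0.2980 J; C = 140 pF = 1.400×10^-10 F.
V = 65247 V
65247 V × (1 kV / 1000 V) = 65.25 kV

65.2 kV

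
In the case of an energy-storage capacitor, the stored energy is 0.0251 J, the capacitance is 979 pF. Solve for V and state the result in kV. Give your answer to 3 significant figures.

7.16 kV

Rearranging: V = √(2E/C).
E = 0.0251 J; C = 979 pF = 9.790×10^-10 F.
V = 7161 V  (the unit combination reduces to kg·m²/(A·s³) = V)
7161 V × (1 kV / 1000 V) = 7.161 kV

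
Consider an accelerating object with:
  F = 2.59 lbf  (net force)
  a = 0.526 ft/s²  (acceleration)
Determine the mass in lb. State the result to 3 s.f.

Solving F = m·a for m: m = F/a.
F = 2.59 lbf = 11.52 N; a = 0.526 ft/s² = 0.1603 m/s².
m = 71.86 kg
71.86 kg × (1 lb / 0.4536 kg) = 158.4 lb

158 lb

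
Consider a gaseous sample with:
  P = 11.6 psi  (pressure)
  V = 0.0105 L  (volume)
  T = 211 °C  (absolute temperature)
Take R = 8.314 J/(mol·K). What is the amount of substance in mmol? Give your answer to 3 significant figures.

From the ideal-gas law: n = PV/(RT).
P = 11.6 psi = 79979 Pa; V = 0.0105 L = 1.050×10^-5 m³; T = 211 °C = 484.1 K; R = 8.314 J/(mol·K).
n = 2.086×10^-4 mol
2.086×10^-4 mol × (1 mmol / 0.001000 mol) = 0.2086 mmol

0.209 mmol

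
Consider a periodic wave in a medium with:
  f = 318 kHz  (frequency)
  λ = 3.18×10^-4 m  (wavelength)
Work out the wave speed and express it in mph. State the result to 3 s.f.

v is given directly by: v = fλ.
f = 318 kHz = 3.180×10^5 Hz; λ = 3.18×10^-4 m.
v = 101.1 m/s
101.1 m/s × (1 mph / 0.4470 m/s) = 226.2 mph

226 mph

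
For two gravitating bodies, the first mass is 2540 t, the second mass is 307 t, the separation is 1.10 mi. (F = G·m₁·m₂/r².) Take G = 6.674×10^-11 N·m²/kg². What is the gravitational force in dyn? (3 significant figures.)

1.66 dyn

Directly: F = Gm₁m₂/r².
m₁ = 2540 t = 2.540×10^6 kg; m₂ = 307 t = 3.070×10^5 kg; r = 1.10 mi = 1770 m; G = 6.674×10^-11 N·m²/kg².
F = 1.661×10^-5 N
1.661×10^-5 N × (1 dyn / 1.000×10^-5 N) = 1.661 dyn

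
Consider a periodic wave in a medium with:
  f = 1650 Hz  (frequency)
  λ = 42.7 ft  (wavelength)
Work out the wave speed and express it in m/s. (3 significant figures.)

Directly: v = fλ.
f = 1650 Hz; λ = 42.7 ft = 13.01 m.
v = 21475 m/s

21500 m/s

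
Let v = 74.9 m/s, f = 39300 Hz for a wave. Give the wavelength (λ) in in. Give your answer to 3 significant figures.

0.0750 in

Solving v = f·λ for λ: λ = v/f.
v = 74.9 m/s; f = 39300 Hz.
λ = 0.001906 m
0.001906 m × (1 in / 0.02540 m) = 0.07503 in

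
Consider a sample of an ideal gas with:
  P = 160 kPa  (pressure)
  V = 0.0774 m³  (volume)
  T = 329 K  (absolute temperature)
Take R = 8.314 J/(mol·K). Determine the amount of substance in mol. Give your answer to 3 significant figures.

4.53 mol

Rearranging PV = nRT for n: n = PV/(RT).
P = 160 kPa = 1.600×10^5 Pa; V = 0.0774 m³; T = 329 K; R = 8.314 J/(mol·K).
n = 4.527 mol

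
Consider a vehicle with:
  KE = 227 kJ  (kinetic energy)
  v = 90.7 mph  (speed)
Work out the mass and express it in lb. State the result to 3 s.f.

609 lb

Solving KE = ½mv² for m: m = 2·KE/v².
KE = 227 kJ = 2.270×10^5 J; v = 90.7 mph = 40.55 m/s.
m = 276.2 kg
276.2 kg × (1 lb / 0.4536 kg) = 608.8 lb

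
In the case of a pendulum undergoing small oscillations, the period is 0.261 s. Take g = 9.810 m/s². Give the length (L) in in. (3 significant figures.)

Rearranging: L = g·(T/2π)².
T = 0.261 s; g = 9.810 m/s².
L = 0.01693 m
0.01693 m × (1 in / 0.02540 m) = 0.6664 in

0.666 in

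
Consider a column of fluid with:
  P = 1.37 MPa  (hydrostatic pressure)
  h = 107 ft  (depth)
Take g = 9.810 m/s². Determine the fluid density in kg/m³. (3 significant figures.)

4280 kg/m³

Solving P = ρ·g·h for ρ: ρ = P/(g·h).
P = 1.37 MPa = 1.370×10^6 Pa; h = 107 ft = 32.61 m; g = 9.810 m/s².
ρ = 4282 kg/m³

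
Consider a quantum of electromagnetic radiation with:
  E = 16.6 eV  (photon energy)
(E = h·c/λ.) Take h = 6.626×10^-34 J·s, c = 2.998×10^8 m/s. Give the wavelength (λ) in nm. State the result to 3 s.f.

Rearranging: λ = hc/E.
E = 16.6 eV = 2.660×10^-18 J; h = 6.626×10^-34 J·s; c = 2.998×10^8 m/s.
λ = 7.469×10^-8 m
7.469×10^-8 m × (1 nm / 1.000×10^-9 m) = 74.69 nm

74.7 nm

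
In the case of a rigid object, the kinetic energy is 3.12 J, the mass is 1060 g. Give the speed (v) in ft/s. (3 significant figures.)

Rearranging: v = √(2·KE/m).
KE = 3.12 J; m = 1060 g = 1.060 kg.
v = 2.426 m/s
2.426 m/s × (1 ft/s / 0.3048 m/s) = 7.960 ft/s

7.96 ft/s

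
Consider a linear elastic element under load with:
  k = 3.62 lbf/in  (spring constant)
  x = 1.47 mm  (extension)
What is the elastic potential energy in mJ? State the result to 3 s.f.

Directly: U = ½kx².
k = 3.62 lbf/in = 634.0 N/m; x = 1.47 mm = 0.001470 m.
U = 6.850×10^-4 J
6.850×10^-4 J × (1 mJ / 0.001000 J) = 0.6850 mJ

0.685 mJ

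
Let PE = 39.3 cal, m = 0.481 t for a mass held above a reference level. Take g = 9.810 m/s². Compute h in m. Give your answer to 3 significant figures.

Rearranging PE = m·g·h for h: h = PE/(m·g).
PE = 39.3 cal = 164.4 J; m = 0.481 t = 481.0 kg; g = 9.810 m/s².
h = 0.03485 m

0.0348 m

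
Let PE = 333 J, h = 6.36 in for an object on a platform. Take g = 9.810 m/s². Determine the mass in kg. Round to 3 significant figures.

210 kg

Rearranging: m = PE/(g·h).
PE = 333 J; h = 6.36 in = 0.1615 m; g = 9.810 m/s².
m = 210.1 kg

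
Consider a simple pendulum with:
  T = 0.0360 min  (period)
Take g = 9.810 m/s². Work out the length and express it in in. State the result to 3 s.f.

45.6 in

Solving T = 2π√(L/g) for L: L = g·(T/2π)².
T = 0.0360 min = 2.160 s; g = 9.810 m/s².
L = 1.159 m
1.159 m × (1 in / 0.02540 m) = 45.64 in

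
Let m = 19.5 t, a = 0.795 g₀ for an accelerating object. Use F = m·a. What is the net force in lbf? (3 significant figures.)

34200 lbf

From Newton's second law: F = m·a.
m = 19.5 t = 19500 kg; a = 0.795 g₀ = 7.796 m/s².
F = 1.520×10^5 N  (the unit combination reduces to kg·m/s² = N)
1.520×10^5 N × (1 lbf / 4.448 N) = 34177 lbf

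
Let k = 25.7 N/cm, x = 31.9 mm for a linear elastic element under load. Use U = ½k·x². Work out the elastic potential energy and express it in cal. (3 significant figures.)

0.313 cal

Directly: U = ½kx².
k = 25.7 N/cm = 2570 N/m; x = 31.9 mm = 0.03190 m.
U = 1.308 J  (the unit combination reduces to kg·m²/s² = J)
1.308 J × (1 cal / 4.184 J) = 0.3125 cal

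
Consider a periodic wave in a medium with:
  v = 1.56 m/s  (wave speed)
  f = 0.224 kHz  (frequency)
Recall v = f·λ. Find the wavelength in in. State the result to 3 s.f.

0.274 in

Rearranging v = f·λ for λ: λ = v/f.
v = 1.56 m/s; f = 0.224 kHz = 224.0 Hz.
λ = 0.006964 m
0.006964 m × (1 in / 0.02540 m) = 0.2742 in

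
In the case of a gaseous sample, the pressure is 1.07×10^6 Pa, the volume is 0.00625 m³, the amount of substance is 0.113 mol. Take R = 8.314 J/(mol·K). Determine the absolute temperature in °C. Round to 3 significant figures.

6850 °C

From the ideal-gas law: T = PV/(nR).
P = 1.07×10^6 Pa; V = 0.00625 m³; n = 0.113 mol; R = 8.314 J/(mol·K).
T = 7118 K
7118 K − 273.15 = 6845 °C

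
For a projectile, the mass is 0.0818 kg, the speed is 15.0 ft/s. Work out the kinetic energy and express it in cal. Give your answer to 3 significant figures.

0.204 cal

KE is given directly by: KE = ½mv².
m = 0.0818 kg; v = 15.0 ft/s = 4.572 m/s.
KE = 0.8549 J  (the unit combination reduces to kg·m²/s² = J)
0.8549 J × (1 cal / 4.184 J) = 0.2043 cal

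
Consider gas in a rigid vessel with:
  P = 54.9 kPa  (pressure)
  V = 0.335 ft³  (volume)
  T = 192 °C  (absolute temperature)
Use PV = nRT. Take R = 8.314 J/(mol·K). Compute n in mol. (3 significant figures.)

Rearranging: n = PV/(RT).
P = 54.9 kPa = 54900 Pa; V = 0.335 ft³ = 0.009486 m³; T = 192 °C = 465.1 K; R = 8.314 J/(mol·K).
n = 0.1347 mol

0.135 mol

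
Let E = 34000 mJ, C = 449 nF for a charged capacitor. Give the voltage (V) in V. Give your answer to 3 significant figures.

12300 V

Solving E = ½C·V² for V: V = √(2E/C).
E = 34000 mJ = 34.00 J; C = 449 nF = 4.490×10^-7 F.
V = 12306 V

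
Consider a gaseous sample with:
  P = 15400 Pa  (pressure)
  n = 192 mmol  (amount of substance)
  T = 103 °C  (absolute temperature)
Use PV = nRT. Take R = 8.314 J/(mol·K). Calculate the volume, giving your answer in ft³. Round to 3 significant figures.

1.38 ft³

Solving PV = nRT for V: V = nRT/P.
P = 15400 Pa; n = 192 mmol = 0.1920 mol; T = 103 °C = 376.1 K; R = 8.314 J/(mol·K).
V = 0.03899 m³
0.03899 m³ × (1 ft³ / 0.02832 m³) = 1.377 ft³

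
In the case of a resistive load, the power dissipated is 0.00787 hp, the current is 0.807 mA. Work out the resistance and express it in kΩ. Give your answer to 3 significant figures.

9010 kΩ

Rearranging: R = P/I².
P = 0.00787 hp = 5.869 W; I = 0.807 mA = 8.070×10^-4 A.
R = 9.011×10^6 Ω
9.011×10^6 Ω × (1 kΩ / 1000 Ω) = 9011 kΩ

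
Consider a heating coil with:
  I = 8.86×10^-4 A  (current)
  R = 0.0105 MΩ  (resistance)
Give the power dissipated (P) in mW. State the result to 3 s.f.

Directly: P = I²R.
I = 8.86×10^-4 A; R = 0.0105 MΩ = 10500 Ω.
P = 0.008242 W  (the unit combination reduces to kg·m²/s³ = W)
0.008242 W × (1 mW / 0.001000 W) = 8.242 mW

8.24 mW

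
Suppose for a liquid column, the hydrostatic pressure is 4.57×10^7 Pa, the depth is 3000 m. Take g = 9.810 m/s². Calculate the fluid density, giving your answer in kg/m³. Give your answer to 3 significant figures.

Rearranging: ρ = P/(g·h).
P = 4.57×10^7 Pa; h = 3000 m; g = 9.810 m/s².
ρ = 1553 kg/m³

1550 kg/m³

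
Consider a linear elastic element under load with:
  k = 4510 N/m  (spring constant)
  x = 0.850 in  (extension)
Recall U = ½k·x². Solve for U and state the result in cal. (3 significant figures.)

0.251 cal

Directly: U = ½kx².
k = 4510 N/m; x = 0.850 in = 0.02159 m.
U = 1.051 J
1.051 J × (1 cal / 4.184 J) = 0.2512 cal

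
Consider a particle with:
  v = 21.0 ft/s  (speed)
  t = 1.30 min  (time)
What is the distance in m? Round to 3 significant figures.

499 m

Solving v = d/t for d: d = v·t.
v = 21.0 ft/s = 6.401 m/s; t = 1.30 min = 78.00 s.
d = 499.3 m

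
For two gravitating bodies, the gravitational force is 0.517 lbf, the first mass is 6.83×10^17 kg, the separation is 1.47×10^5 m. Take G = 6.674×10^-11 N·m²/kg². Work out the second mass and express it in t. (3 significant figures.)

1.09 t

Solving F = G·m₁·m₂/r² for m₂: m₂ = F·r²/(G·m₁).
F = 0.517 lbf = 2.300 N; m₁ = 6.83×10^17 kg; r = 1.47×10^5 m; G = 6.674×10^-11 N·m²/kg².
m₂ = 1090 kg
1090 kg × (1 t / 1000 kg) = 1.090 t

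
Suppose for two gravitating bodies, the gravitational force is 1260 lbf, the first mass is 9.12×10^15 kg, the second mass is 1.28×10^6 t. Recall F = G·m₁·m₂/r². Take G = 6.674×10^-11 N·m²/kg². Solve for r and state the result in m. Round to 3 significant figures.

Rearranging: r = √(G·m₁m₂/F).
F = 1260 lbf = 5605 N; m₁ = 9.12×10^15 kg; m₂ = 1.28×10^6 t = 1.280×10^9 kg; G = 6.674×10^-11 N·m²/kg².
r = 3.728×10^5 m

3.73×10^5 m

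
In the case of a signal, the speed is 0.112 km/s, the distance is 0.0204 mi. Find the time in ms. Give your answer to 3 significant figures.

Solving v = d/t for t: t = d/v.
v = 0.112 km/s = 112.0 m/s; d = 0.0204 mi = 32.83 m.
t = 0.2931 s
0.2931 s × (1 ms / 0.001000 s) = 293.1 ms

293 ms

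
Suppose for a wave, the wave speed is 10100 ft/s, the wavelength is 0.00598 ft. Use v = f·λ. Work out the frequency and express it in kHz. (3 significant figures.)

Rearranging v = f·λ for f: f = v/λ.
v = 10100 ft/s = 3078 m/s; λ = 0.00598 ft = 0.001823 m.
f = 1.689×10^6 Hz
1.689×10^6 Hz × (1 kHz / 1000 Hz) = 1689 kHz

1690 kHz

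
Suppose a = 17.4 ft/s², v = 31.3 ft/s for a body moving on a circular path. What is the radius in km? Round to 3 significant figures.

0.0172 km

Solving a = v²/r for r: r = v²/a.
a = 17.4 ft/s² = 5.304 m/s²; v = 31.3 ft/s = 9.540 m/s.
r = 17.16 m
17.16 m × (1 km / 1000 m) = 0.01716 km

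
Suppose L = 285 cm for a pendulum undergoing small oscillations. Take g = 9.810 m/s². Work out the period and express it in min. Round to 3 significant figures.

0.0564 min

T is given directly by: T = 2π√(L/g).
L = 285 cm = 2.850 m; g = 9.810 m/s².
T = 3.387 s
3.387 s × (1 min / 60.00 s) = 0.05644 min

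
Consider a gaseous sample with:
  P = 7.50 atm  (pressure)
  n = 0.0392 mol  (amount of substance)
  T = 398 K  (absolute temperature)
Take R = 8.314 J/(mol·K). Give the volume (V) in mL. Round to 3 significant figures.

171 mL

From the ideal-gas law: V = nRT/P.
P = 7.50 atm = 7.599×10^5 Pa; n = 0.0392 mol; T = 398 K; R = 8.314 J/(mol·K).
V = 1.707×10^-4 m³
1.707×10^-4 m³ × (1 mL / 1.000×10^-6 m³) = 170.7 mL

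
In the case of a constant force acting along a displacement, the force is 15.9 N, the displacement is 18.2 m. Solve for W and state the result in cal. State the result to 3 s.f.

W is given directly by: W = F·d.
F = 15.9 N; d = 18.2 m.
W = 289.4 J
289.4 J × (1 cal / 4.184 J) = 69.16 cal

69.2 cal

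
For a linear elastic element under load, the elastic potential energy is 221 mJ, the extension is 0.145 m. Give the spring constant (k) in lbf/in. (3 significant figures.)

Rearranging U = ½k·x² for k: k = 2U/x².
U = 221 mJ = 0.2210 J; x = 0.145 m.
k = 21.02 N/m
21.02 N/m × (1 lbf/in / 175.1 N/m) = 0.1200 lbf/in

0.120 lbf/in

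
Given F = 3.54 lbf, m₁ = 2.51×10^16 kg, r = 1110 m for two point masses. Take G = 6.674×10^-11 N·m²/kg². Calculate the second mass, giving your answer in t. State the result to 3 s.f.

From Newton's law of gravitation: m₂ = F·r²/(G·m₁).
F = 3.54 lbf = 15.75 N; m₁ = 2.51×10^16 kg; r = 1110 m; G = 6.674×10^-11 N·m²/kg².
m₂ = 11.58 kg
11.58 kg × (1 t / 1000 kg) = 0.01158 t

0.0116 t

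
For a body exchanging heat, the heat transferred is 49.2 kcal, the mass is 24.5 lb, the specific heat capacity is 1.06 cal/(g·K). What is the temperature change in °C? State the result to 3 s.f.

4.18 °C

Rearranging: ΔT = Q/(m·c).
Q = 49.2 kcal = 2.059×10^5 J; m = 24.5 lb = 11.11 kg; c = 1.06 cal/(g·K) = 4435 J/(kg·K).
ΔT = 4.177 K
Since 1 °C = 1 K, 4.177 °C.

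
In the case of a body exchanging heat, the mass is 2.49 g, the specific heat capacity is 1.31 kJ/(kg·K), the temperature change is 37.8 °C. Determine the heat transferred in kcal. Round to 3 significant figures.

0.0295 kcal

Directly: Q = mcΔT.
m = 2.49 g = 0.002490 kg; c = 1.31 kJ/(kg·K) = 1310 J/(kg·K); ΔT = 37.8 °C = 37.80 K.
Q = 123.3 J
123.3 J × (1 kcal / 4184 J) = 0.02947 kcal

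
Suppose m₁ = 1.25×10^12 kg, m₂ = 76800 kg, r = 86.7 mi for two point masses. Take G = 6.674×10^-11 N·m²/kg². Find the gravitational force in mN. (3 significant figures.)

0.329 mN

F is given directly by: F = Gm₁m₂/r².
m₁ = 1.25×10^12 kg; m₂ = 76800 kg; r = 86.7 mi = 1.395×10^5 m; G = 6.674×10^-11 N·m²/kg².
F = 3.291×10^-4 N
3.291×10^-4 N × (1 mN / 0.001000 N) = 0.3291 mN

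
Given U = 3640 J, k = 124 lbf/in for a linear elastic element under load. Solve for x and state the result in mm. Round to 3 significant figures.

Solving U = ½k·x² for x: x = √(2U/k).
U = 3640 J; k = 124 lbf/in = 21716 N/m.
x = 0.5790 m
0.5790 m × (1 mm / 0.001000 m) = 579.0 mm

579 mm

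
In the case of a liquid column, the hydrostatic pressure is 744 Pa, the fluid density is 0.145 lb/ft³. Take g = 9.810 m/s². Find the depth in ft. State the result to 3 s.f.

107 ft

Rearranging P = ρ·g·h for h: h = P/(ρ·g).
P = 744 Pa; ρ = 0.145 lb/ft³ = 2.323 kg/m³; g = 9.810 m/s².
h = 32.65 m
32.65 m × (1 ft / 0.3048 m) = 107.1 ft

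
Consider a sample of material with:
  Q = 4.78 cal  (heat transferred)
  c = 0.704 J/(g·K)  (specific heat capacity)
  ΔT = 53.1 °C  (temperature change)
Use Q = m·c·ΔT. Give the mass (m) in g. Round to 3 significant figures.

0.535 g

Rearranging Q = m·c·ΔT for m: m = Q/(c·ΔT).
Q = 4.78 cal = 20.00 J; c = 0.704 J/(g·K) = 704.0 J/(kg·K); ΔT = 53.1 °C = 53.10 K.
m = 5.350×10^-4 kg
5.350×10^-4 kg × (1 g / 0.001000 kg) = 0.5350 g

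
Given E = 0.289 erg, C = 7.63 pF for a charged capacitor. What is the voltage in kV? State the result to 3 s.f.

Rearranging: V = √(2E/C).
E = 0.289 erg = 2.890×10^-8 J; C = 7.63 pF = 7.630×10^-12 F.
V = 87.04 V
87.04 V × (1 kV / 1000 V) = 0.08704 kV

0.0870 kV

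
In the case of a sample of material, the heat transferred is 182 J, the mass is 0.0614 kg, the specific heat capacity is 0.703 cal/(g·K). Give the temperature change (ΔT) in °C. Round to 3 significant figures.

Solving Q = m·c·ΔT for ΔT: ΔT = Q/(m·c).
Q = 182 J; m = 0.0614 kg; c = 0.703 cal/(g·K) = 2941 J/(kg·K).
ΔT = 1.008 K
Since 1 °C = 1 K, 1.008 °C.

1.01 °C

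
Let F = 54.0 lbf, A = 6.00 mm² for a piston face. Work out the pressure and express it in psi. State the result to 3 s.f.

5810 psi

P is given directly by: P = F/A.
F = 54.0 lbf = 240.2 N; A = 6.00 mm² = 6.000×10^-6 m².
P = 4.003×10^7 Pa  (the unit combination reduces to kg/(m·s²) = Pa)
4.003×10^7 Pa × (1 psi / 6895 Pa) = 5806 psi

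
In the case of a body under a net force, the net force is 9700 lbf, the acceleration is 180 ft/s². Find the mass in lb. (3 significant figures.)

From Newton's second law: m = F/a.
F = 9700 lbf = 43148 N; a = 180 ft/s² = 54.86 m/s².
m = 786.4 kg
786.4 kg × (1 lb / 0.4536 kg) = 1734 lb

1730 lb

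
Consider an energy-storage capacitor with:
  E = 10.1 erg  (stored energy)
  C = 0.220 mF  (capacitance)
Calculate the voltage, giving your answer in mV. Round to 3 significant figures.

95.8 mV

Solving E = ½C·V² for V: V = √(2E/C).
E = 10.1 erg = 1.010×10^-6 J; C = 0.220 mF = 2.200×10^-4 F.
V = 0.09582 V  (the unit combination reduces to kg·m²/(A·s³) = V)
0.09582 V × (1 mV / 0.001000 V) = 95.82 mV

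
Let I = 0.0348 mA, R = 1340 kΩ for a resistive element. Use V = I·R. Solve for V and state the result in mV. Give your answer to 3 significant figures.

46600 mV

Directly: V = IR.
I = 0.0348 mA = 3.480×10^-5 A; R = 1340 kΩ = 1.340×10^6 Ω.
V = 46.63 V
46.63 V × (1 mV / 0.001000 V) = 46632 mV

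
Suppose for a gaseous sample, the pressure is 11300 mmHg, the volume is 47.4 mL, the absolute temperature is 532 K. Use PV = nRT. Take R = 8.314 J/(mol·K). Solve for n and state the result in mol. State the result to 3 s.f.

0.0161 mol

From the ideal-gas law: n = PV/(RT).
P = 11300 mmHg = 1.507×10^6 Pa; V = 47.4 mL = 4.740×10^-5 m³; T = 532 K; R = 8.314 J/(mol·K).
n = 0.01614 mol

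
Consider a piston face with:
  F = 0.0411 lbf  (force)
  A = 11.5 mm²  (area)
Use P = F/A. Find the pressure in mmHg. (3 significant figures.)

119 mmHg

Directly: P = F/A.
F = 0.0411 lbf = 0.1828 N; A = 11.5 mm² = 1.150×10^-5 m².
P = 15898 Pa  (the unit combination reduces to kg/(m·s²) = Pa)
15898 Pa × (1 mmHg / 133.3 Pa) = 119.2 mmHg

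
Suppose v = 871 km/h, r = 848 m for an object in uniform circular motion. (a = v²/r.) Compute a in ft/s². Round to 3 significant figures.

226 ft/s²

Directly: a = v²/r.
v = 871 km/h = 241.9 m/s; r = 848 m.
a = 69.03 m/s²
69.03 m/s² × (1 ft/s² / 0.3048 m/s²) = 226.5 ft/s²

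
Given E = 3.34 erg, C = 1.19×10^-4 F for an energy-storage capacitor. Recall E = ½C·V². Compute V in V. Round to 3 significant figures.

0.0749 V

Rearranging E = ½C·V² for V: V = √(2E/C).
E = 3.34 erg = 3.340×10^-7 J; C = 1.19×10^-4 F.
V = 0.07492 V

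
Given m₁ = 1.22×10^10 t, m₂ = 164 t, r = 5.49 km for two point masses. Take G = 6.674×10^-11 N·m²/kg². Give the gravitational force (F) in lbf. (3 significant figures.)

0.996 lbf

Directly: F = Gm₁m₂/r².
m₁ = 1.22×10^10 t = 1.220×10^13 kg; m₂ = 164 t = 1.640×10^5 kg; r = 5.49 km = 5490 m; G = 6.674×10^-11 N·m²/kg².
F = 4.430 N  (the unit combination reduces to kg·m/s² = N)
4.430 N × (1 lbf / 4.448 N) = 0.9960 lbf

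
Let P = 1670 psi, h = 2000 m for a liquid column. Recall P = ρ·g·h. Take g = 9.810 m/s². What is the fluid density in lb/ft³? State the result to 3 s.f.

36.6 lb/ft³

Rearranging P = ρ·g·h for ρ: ρ = P/(g·h).
P = 1670 psi = 1.151×10^7 Pa; h = 2000 m; g = 9.810 m/s².
ρ = 586.9 kg/m³
586.9 kg/m³ × (1 lb/ft³ / 16.02 kg/m³) = 36.64 lb/ft³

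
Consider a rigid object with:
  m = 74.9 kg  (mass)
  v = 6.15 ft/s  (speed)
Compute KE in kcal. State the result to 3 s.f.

0.0315 kcal

Directly: KE = ½mv².
m = 74.9 kg; v = 6.15 ft/s = 1.875 m/s.
KE = 131.6 J
131.6 J × (1 kcal / 4184 J) = 0.03145 kcal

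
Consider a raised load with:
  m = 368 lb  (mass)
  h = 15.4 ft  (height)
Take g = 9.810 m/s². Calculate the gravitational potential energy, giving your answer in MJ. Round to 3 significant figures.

PE is given directly by: PE = mgh.
m = 368 lb = 166.9 kg; h = 15.4 ft = 4.694 m; g = 9.810 m/s².
PE = 7686 J  (the unit combination reduces to kg·m²/s² = J)
7686 J × (1 MJ / 1.000×10^6 J) = 0.007686 MJ

0.00769 MJ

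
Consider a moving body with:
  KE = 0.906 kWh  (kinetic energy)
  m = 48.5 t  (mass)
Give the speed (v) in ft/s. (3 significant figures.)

38.0 ft/s

Solving KE = ½mv² for v: v = √(2·KE/m).
KE = 0.906 kWh = 3.262×10^6 J; m = 48.5 t = 48500 kg.
v = 11.60 m/s
11.60 m/s × (1 ft/s / 0.3048 m/s) = 38.05 ft/s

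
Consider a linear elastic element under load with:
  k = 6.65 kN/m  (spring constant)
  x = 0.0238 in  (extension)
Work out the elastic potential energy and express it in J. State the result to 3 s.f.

Directly: U = ½kx².
k = 6.65 kN/m = 6650 N/m; x = 0.0238 in = 6.045×10^-4 m.
U = 0.001215 J

0.00122 J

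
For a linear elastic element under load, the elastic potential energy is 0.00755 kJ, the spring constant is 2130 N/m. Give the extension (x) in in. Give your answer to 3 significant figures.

3.31 in

Rearranging: x = √(2U/k).
U = 0.00755 kJ = 7.550 J; k = 2130 N/m.
x = 0.08420 m
0.08420 m × (1 in / 0.02540 m) = 3.315 in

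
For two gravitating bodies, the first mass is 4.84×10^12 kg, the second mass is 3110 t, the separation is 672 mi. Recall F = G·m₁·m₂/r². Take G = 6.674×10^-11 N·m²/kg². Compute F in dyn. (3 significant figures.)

F is given directly by: F = Gm₁m₂/r².
m₁ = 4.84×10^12 kg; m₂ = 3110 t = 3.110×10^6 kg; r = 672 mi = 1.081×10^6 m; G = 6.674×10^-11 N·m²/kg².
F = 8.589×10^-4 N
8.589×10^-4 N × (1 dyn / 1.000×10^-5 N) = 85.89 dyn

85.9 dyn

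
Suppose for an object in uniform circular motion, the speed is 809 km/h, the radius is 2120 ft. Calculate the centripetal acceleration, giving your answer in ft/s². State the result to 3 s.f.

256 ft/s²

Directly: a = v²/r.
v = 809 km/h = 224.7 m/s; r = 2120 ft = 646.2 m.
a = 78.15 m/s²
78.15 m/s² × (1 ft/s² / 0.3048 m/s²) = 256.4 ft/s²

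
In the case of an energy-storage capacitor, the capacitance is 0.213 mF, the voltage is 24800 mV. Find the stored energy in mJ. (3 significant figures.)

Directly: E = ½CV².
C = 0.213 mF = 2.130×10^-4 F; V = 24800 mV = 24.80 V.
E = 0.06550 J
0.06550 J × (1 mJ / 0.001000 J) = 65.50 mJ

65.5 mJ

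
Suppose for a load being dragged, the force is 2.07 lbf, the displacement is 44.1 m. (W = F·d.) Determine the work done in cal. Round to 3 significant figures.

97.1 cal

Directly: W = F·d.
F = 2.07 lbf = 9.208 N; d = 44.1 m.
W = 406.1 J
406.1 J × (1 cal / 4.184 J) = 97.05 cal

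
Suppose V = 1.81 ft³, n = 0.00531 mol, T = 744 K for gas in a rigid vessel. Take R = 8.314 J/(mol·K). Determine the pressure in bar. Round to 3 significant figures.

0.00641 bar

Directly: P = nRT/V.
V = 1.81 ft³ = 0.05125 m³; n = 0.00531 mol; T = 744 K; R = 8.314 J/(mol·K).
P = 640.8 Pa
640.8 Pa × (1 bar / 1.000×10^5 Pa) = 0.006408 bar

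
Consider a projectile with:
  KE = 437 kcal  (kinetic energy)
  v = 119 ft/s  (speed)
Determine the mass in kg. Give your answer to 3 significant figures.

Rearranging KE = ½mv² for m: m = 2·KE/v².
KE = 437 kcal = 1.828×10^6 J; v = 119 ft/s = 36.27 m/s.
m = 2780 kg

2780 kg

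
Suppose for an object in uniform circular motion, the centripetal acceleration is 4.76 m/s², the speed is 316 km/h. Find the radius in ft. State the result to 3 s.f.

Solving a = v²/r for r: r = v²/a.
a = 4.76 m/s²; v = 316 km/h = 87.78 m/s.
r = 1619 m
1619 m × (1 ft / 0.3048 m) = 5311 ft

5310 ft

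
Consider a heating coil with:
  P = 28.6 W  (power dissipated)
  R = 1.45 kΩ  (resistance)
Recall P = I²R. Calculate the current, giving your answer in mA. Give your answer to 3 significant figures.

140 mA

Solving P = I²R for I: I = √(P/R).
P = 28.6 W; R = 1.45 kΩ = 1450 Ω.
I = 0.1404 A
0.1404 A × (1 mA / 0.001000 A) = 140.4 mA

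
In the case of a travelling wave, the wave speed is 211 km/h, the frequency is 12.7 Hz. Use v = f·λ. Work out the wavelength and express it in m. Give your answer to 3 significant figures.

4.62 m

Rearranging: λ = v/f.
v = 211 km/h = 58.61 m/s; f = 12.7 Hz.
λ = 4.615 m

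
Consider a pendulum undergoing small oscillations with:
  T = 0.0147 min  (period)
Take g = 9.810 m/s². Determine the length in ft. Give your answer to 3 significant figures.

0.634 ft

Solving T = 2π√(L/g) for L: L = g·(T/2π)².
T = 0.0147 min = 0.8820 s; g = 9.810 m/s².
L = 0.1933 m
0.1933 m × (1 ft / 0.3048 m) = 0.6342 ft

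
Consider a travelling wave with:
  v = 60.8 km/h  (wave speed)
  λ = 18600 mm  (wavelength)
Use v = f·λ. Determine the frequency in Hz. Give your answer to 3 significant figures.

0.908 Hz

Solving v = f·λ for f: f = v/λ.
v = 60.8 km/h = 16.89 m/s; λ = 18600 mm = 18.60 m.
f = 0.9080 Hz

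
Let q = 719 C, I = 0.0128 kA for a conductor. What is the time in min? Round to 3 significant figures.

Rearranging q = I·t for t: t = q/I.
q = 719 C; I = 0.0128 kA = 12.80 A.
t = 56.17 s
56.17 s × (1 min / 60.00 s) = 0.9362 min

0.936 min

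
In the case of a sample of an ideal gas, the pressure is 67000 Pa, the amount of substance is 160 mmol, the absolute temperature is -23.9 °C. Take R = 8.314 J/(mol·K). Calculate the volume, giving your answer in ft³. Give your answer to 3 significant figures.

0.175 ft³

Rearranging PV = nRT for V: V = nRT/P.
P = 67000 Pa; n = 160 mmol = 0.1600 mol; T = -23.9 °C = 249.2 K; R = 8.314 J/(mol·K).
V = 0.004949 m³
0.004949 m³ × (1 ft³ / 0.02832 m³) = 0.1748 ft³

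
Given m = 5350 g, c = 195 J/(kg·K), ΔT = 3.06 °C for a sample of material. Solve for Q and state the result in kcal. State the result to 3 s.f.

0.763 kcal

Directly: Q = mcΔT.
m = 5350 g = 5.350 kg; c = 195 J/(kg·K); ΔT = 3.06 °C = 3.060 K.
Q = 3192 J
3192 J × (1 kcal / 4184 J) = 0.7630 kcal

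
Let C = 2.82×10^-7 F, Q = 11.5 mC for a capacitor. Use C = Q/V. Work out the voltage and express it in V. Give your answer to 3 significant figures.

Solving C = Q/V for V: V = Q/C.
C = 2.82×10^-7 F; Q = 11.5 mC = 0.01150 C.
V = 40780 V

40800 V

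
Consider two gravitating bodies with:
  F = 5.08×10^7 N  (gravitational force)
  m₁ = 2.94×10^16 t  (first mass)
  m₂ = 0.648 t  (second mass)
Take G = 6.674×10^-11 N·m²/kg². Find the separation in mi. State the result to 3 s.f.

0.0983 mi

Rearranging F = G·m₁·m₂/r² for r: r = √(G·m₁m₂/F).
F = 5.08×10^7 N; m₁ = 2.94×10^16 t = 2.940×10^19 kg; m₂ = 0.648 t = 648.0 kg; G = 6.674×10^-11 N·m²/kg².
r = 158.2 m
158.2 m × (1 mi / 1609 m) = 0.09830 mi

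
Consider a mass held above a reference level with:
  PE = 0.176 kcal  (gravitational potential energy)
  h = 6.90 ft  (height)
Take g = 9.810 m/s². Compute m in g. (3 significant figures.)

Rearranging PE = m·g·h for m: m = PE/(g·h).
PE = 0.176 kcal = 736.4 J; h = 6.90 ft = 2.103 m; g = 9.810 m/s².
m = 35.69 kg
35.69 kg × (1 g / 0.001000 kg) = 35692 g

35700 g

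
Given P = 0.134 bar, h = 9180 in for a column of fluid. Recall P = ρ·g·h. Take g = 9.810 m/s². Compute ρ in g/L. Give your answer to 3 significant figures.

5.86 g/L

Rearranging P = ρ·g·h for ρ: ρ = P/(g·h).
P = 0.134 bar = 13400 Pa; h = 9180 in = 233.2 m; g = 9.810 m/s².
ρ = 5.858 kg/m³
Since 1 g/L = 1 kg/m³, 5.858 g/L.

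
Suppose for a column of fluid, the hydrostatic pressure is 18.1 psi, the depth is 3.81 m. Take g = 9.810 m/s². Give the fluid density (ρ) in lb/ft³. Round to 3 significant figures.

Solving P = ρ·g·h for ρ: ρ = P/(g·h).
P = 18.1 psi = 1.248×10^5 Pa; h = 3.81 m; g = 9.810 m/s².
ρ = 3339 kg/m³
3339 kg/m³ × (1 lb/ft³ / 16.02 kg/m³) = 208.4 lb/ft³

208 lb/ft³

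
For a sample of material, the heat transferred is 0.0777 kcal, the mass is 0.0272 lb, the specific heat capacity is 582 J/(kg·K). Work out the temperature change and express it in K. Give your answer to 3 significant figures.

45.3 K

Rearranging: ΔT = Q/(m·c).
Q = 0.0777 kcal = 325.1 J; m = 0.0272 lb = 0.01234 kg; c = 582 J/(kg·K).
ΔT = 45.27 K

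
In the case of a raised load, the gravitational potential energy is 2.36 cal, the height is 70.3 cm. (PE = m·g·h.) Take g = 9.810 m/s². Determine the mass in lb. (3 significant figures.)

3.16 lb

Rearranging PE = m·g·h for m: m = PE/(g·h).
PE = 2.36 cal = 9.874 J; h = 70.3 cm = 0.7030 m; g = 9.810 m/s².
m = 1.432 kg
1.432 kg × (1 lb / 0.4536 kg) = 3.157 lb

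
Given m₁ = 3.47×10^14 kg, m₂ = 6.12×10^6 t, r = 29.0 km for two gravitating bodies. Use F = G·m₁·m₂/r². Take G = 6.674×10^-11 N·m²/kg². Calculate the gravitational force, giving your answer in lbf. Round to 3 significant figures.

From Newton's law of gravitation: F = Gm₁m₂/r².
m₁ = 3.47×10^14 kg; m₂ = 6.12×10^6 t = 6.120×10^9 kg; r = 29.0 km = 29000 m; G = 6.674×10^-11 N·m²/kg².
F = 1.685×10^5 N
1.685×10^5 N × (1 lbf / 4.448 N) = 37887 lbf

37900 lbf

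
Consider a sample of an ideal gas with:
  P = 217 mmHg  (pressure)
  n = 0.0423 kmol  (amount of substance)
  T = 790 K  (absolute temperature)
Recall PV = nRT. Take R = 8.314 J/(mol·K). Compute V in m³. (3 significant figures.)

Solving PV = nRT for V: V = nRT/P.
P = 217 mmHg = 28931 Pa; n = 0.0423 kmol = 42.30 mol; T = 790 K; R = 8.314 J/(mol·K).
V = 9.603 m³

9.60 m³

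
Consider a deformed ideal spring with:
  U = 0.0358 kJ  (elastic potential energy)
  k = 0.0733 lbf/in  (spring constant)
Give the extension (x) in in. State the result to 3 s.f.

Solving U = ½k·x² for x: x = √(2U/k).
U = 0.0358 kJ = 35.80 J; k = 0.0733 lbf/in = 12.84 N/m.
x = 2.362 m
2.362 m × (1 in / 0.02540 m) = 92.98 in

93.0 in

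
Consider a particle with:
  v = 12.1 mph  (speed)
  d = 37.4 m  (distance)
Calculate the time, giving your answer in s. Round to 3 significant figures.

6.91 s

Solving v = d/t for t: t = d/v.
v = 12.1 mph = 5.409 m/s; d = 37.4 m.
t = 6.914 s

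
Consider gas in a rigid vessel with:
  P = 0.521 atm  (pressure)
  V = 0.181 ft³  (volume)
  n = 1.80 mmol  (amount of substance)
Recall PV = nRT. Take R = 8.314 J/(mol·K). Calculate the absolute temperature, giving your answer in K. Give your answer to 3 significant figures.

Rearranging: T = PV/(nR).
P = 0.521 atm = 52790 Pa; V = 0.181 ft³ = 0.005125 m³; n = 1.80 mmol = 0.001800 mol; R = 8.314 J/(mol·K).
T = 18080 K

18100 K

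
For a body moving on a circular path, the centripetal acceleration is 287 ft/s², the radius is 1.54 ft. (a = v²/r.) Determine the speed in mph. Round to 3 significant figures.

Rearranging: v = √(a·r).
a = 287 ft/s² = 87.48 m/s²; r = 1.54 ft = 0.4694 m.
v = 6.408 m/s
6.408 m/s × (1 mph / 0.4470 m/s) = 14.33 mph

14.3 mph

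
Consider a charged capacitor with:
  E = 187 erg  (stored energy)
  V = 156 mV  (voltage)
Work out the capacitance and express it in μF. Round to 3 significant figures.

1540 μF

Rearranging E = ½C·V² for C: C = 2E/V².
E = 187 erg = 1.870×10^-5 J; V = 156 mV = 0.1560 V.
C = 0.001537 F
0.001537 F × (1 μF / 1.000×10^-6 F) = 1537 μF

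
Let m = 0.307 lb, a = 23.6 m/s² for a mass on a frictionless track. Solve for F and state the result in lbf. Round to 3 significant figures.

0.739 lbf

From Newton's second law: F = m·a.
m = 0.307 lb = 0.1393 kg; a = 23.6 m/s².
F = 3.286 N  (the unit combination reduces to kg·m/s² = N)
3.286 N × (1 lbf / 4.448 N) = 0.7388 lbf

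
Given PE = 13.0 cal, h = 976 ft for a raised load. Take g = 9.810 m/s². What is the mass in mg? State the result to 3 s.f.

Solving PE = m·g·h for m: m = PE/(g·h).
PE = 13.0 cal = 54.39 J; h = 976 ft = 297.5 m; g = 9.810 m/s².
m = 0.01864 kg
0.01864 kg × (1 mg / 1.000×10^-6 kg) = 18638 mg

18600 mg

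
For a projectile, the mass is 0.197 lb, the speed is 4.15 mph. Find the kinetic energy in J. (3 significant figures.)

KE is given directly by: KE = ½mv².
m = 0.197 lb = 0.08936 kg; v = 4.15 mph = 1.855 m/s.
KE = 0.1538 J

0.154 J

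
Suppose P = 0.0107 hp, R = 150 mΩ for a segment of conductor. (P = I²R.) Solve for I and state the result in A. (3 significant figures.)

Rearranging P = I²R for I: I = √(P/R).
P = 0.0107 hp = 7.979 W; R = 150 mΩ = 0.1500 Ω.
I = 7.293 A

7.29 A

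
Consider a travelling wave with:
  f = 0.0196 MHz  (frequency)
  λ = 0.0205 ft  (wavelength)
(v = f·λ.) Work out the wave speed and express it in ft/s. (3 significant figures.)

402 ft/s

v is given directly by: v = fλ.
f = 0.0196 MHz = 19600 Hz; λ = 0.0205 ft = 0.006248 m.
v = 122.5 m/s
122.5 m/s × (1 ft/s / 0.3048 m/s) = 401.8 ft/s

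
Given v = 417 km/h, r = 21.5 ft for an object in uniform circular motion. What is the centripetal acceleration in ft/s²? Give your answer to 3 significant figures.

6720 ft/s²

a is given directly by: a = v²/r.
v = 417 km/h = 115.8 m/s; r = 21.5 ft = 6.553 m.
a = 2047 m/s²
2047 m/s² × (1 ft/s² / 0.3048 m/s²) = 6717 ft/s²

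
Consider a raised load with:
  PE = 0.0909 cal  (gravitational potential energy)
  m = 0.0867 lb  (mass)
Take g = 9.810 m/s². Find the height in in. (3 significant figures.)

Rearranging: h = PE/(m·g).
PE = 0.0909 cal = 0.3803 J; m = 0.0867 lb = 0.03933 kg; g = 9.810 m/s².
h = 0.9858 m
0.9858 m × (1 in / 0.02540 m) = 38.81 in

38.8 in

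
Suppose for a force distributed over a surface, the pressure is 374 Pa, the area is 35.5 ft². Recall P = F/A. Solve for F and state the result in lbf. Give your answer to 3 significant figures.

277 lbf

Rearranging P = F/A for F: F = P·A.
P = 374 Pa; A = 35.5 ft² = 3.298 m².
F = 1233 N
1233 N × (1 lbf / 4.448 N) = 277.3 lbf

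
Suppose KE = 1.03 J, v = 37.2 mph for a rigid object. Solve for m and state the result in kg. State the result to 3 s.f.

Rearranging: m = 2·KE/v².
KE = 1.03 J; v = 37.2 mph = 16.63 m/s.
m = 0.007449 kg

0.00745 kg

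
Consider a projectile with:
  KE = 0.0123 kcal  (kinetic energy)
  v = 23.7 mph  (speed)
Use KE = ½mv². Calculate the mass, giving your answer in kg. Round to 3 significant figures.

Solving KE = ½mv² for m: m = 2·KE/v².
KE = 0.0123 kcal = 51.46 J; v = 23.7 mph = 10.59 m/s.
m = 0.9169 kg

0.917 kg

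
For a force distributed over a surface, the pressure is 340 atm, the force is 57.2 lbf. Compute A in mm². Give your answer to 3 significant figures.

7.39 mm²

Rearranging: A = F/P.
P = 340 atm = 3.445×10^7 Pa; F = 57.2 lbf = 254.4 N.
A = 7.386×10^-6 m²
7.386×10^-6 m² × (1 mm² / 1.000×10^-6 m²) = 7.386 mm²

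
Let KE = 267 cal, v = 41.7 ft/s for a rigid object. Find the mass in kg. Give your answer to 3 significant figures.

13.8 kg

Solving KE = ½mv² for m: m = 2·KE/v².
KE = 267 cal = 1117 J; v = 41.7 ft/s = 12.71 m/s.
m = 13.83 kg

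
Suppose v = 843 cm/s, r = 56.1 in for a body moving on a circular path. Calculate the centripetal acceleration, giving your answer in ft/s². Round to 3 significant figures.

164 ft/s²

a is given directly by: a = v²/r.
v = 843 cm/s = 8.430 m/s; r = 56.1 in = 1.425 m.
a = 49.87 m/s²
49.87 m/s² × (1 ft/s² / 0.3048 m/s²) = 163.6 ft/s²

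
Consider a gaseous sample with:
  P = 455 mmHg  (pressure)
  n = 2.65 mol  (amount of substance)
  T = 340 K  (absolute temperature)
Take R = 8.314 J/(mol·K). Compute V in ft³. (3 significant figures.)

Solving PV = nRT for V: V = nRT/P.
P = 455 mmHg = 60662 Pa; n = 2.65 mol; T = 340 K; R = 8.314 J/(mol·K).
V = 0.1235 m³
0.1235 m³ × (1 ft³ / 0.02832 m³) = 4.361 ft³

4.36 ft³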